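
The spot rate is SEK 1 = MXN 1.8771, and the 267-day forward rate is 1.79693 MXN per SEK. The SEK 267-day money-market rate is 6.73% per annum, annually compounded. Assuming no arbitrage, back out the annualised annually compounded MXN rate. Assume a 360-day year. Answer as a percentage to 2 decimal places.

T = 267/360 years.
CIP gives F = S · g_MXN/g_SEK, so g_MXN/g_SEK = 1.79693/1.8771 = 0.9572905.
The SEK side grows by (1 + 0.0673)^(267/360) = 1.0494921.
Hence g_MXN = 1.0046688.
Annualise: 1.0046688^(360/267) − 1 = 0.006300 = 0.63%.

0.63%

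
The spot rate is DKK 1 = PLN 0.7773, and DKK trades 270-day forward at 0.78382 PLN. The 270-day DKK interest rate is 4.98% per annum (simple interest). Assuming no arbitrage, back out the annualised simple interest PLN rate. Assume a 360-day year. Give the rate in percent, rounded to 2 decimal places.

6.14%

T = 270/360 years.
F/S = 0.78382/0.7773 = 1.0083880 = (growth of PLN) / (growth of DKK).
The DKK side grows by 1 + 0.0498×270/360 = 1.037350.
Hence g_PLN = 1.0460513.
(1.0460513 − 1)/T = 0.061402, i.e. 6.14%.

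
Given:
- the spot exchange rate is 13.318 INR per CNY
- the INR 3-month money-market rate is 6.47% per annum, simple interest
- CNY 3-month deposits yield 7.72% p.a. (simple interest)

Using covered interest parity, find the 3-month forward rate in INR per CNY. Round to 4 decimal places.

T = 3/12 years.
INR accumulates by 1 + 0.0647×3/12 = 1.016175.
Growth of 1 CNY over T: 1 + 0.0772×3/12 = 1.019300.
CIP: F = S · (grow INR)/(grow CNY) = 13.318 × 1.016175/1.019300 = 13.277169 INR per CNY.

13.2772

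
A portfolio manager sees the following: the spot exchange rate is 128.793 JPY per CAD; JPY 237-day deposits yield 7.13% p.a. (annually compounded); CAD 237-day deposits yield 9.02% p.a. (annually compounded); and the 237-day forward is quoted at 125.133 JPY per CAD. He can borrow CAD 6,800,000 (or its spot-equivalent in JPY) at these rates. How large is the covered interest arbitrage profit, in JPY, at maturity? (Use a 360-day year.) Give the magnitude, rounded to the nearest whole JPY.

T = 237/360 years.
Keep in CAD, deliver into the forward: 6,800,000·1.05850171737·125.133 = JPY 900,683,768.72.
Swap to JPY now, deposit: 6,800,000·128.793·1.04638493258 = JPY 916,415,971.43.
The quoted forward undervalues CAD, so borrow CAD, convert to JPY at spot, deposit the JPY at 7.13%, and buy CAD forward at 125.133 to cover the loan.
Arbitrage profit = |900,683,768.72 − 916,415,971.43| = JPY 15,732,203.

JPY 15,732,203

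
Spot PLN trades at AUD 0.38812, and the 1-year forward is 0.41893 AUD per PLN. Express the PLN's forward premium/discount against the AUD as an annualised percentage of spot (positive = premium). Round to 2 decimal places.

T = 1 year.
(F − S)/S = (0.41893 − 0.38812)/0.38812 = 0.0793827.
×(1/T) gives 7.94% p.a.

+7.94%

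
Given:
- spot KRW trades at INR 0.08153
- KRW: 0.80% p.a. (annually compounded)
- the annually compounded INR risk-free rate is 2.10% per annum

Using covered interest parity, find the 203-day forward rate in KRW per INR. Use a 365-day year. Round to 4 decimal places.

12.1783

T = 203/365 years.
INR accumulates by (1 + 0.0210)^(203/365) = 1.01162557.
Growth of 1 KRW over T: (1 + 0.0080)^(203/365) = 1.00444145.
CIP: F = S · (grow INR)/(grow KRW) = 0.08153 × 1.01162557/1.00444145 = 0.082113131 INR per KRW.
Quoted the other way: 1/0.082113131 = 12.1783 KRW per INR.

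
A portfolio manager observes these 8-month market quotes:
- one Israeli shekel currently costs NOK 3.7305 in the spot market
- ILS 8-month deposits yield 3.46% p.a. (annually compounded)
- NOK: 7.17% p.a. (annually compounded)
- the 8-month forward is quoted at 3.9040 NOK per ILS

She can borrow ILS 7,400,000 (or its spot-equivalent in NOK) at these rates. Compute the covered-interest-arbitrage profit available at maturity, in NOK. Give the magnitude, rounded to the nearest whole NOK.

NOK 642,236

T = 8/12 years.
Route A — deposit ILS, sell forward: 7,400,000 × 1.0229356541 × 3.9040 = NOK 29,552,201.87.
Route B — convert at spot, deposit NOK: 7,400,000 × 3.7305 × 1.0472462658 = NOK 28,909,966.24.
The quoted forward overvalues ILS, so borrow NOK, buy ILS at spot, deposit the ILS at 3.46%, and sell the proceeds forward at 3.9040.
Profit = 29,552,201.87 − 28,909,966.24 = NOK 642,236.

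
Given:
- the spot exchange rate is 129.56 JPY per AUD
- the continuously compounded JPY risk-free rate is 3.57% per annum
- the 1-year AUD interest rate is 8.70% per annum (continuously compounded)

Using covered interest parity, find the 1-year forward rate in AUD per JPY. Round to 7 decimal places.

T = 1 year.
JPY growth factor: e^(0.0357×1) = 1.0363449.
Growth of 1 AUD over T: e^(0.0870×1) = 1.0908967.
CIP: F = S · (grow JPY)/(grow AUD) = 129.56 × 1.0363449/1.0908967 = 123.0812 JPY per AUD.
Quoted the other way: 1/123.0812 = 0.0081247 AUD per JPY.

0.0081247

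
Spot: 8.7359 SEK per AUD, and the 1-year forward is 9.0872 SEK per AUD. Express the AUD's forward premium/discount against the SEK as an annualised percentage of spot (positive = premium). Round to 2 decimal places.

+4.02%

T = 1 year.
AUD trades forward at +4.02134% vs spot over the period.
Per annum: 0.0402134 / 1 = 0.040213 = 4.02%.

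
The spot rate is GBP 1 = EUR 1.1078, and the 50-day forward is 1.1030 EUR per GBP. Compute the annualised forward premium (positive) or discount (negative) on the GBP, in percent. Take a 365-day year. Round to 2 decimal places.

T = 50/365 years.
(F − S)/S = (1.1030 − 1.1078)/1.1078 = -0.0043329.
Per annum: -0.0043329 / (50/365) = -0.031630 = -3.16%.

-3.16%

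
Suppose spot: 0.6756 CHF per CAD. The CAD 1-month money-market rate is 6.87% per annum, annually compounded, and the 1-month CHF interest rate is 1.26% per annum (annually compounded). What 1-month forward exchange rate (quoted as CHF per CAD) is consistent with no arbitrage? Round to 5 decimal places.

T = 1/12 years.
Growth of 1 CHF over T: (1 + 0.0126)^(1/12) = 1.001044.
CAD accumulates by (1 + 0.0687)^(1/12) = 1.0055523.
Forward (CHF per CAD) = 0.6756 × 1.001044 / 1.0055523 = 0.6725710.

0.67257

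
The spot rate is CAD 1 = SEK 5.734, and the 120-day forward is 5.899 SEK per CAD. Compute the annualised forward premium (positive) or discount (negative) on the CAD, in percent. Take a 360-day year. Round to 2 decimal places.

T = 120/360 years.
(F − S)/S = (5.899 − 5.734)/5.734 = 0.0287757.
Per annum: 0.0287757 / (120/360) = 0.086327 = 8.63%.

+8.63%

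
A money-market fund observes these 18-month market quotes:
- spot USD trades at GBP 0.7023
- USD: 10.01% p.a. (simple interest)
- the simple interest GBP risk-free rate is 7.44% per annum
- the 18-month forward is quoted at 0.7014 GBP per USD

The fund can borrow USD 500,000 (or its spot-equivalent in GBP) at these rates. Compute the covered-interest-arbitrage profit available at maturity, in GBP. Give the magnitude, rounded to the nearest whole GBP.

GBP 13,019

T = 18/12 years.
Invest the USD and cover forward: 500,000 × 1.150150 × 0.7014 = GBP 403,357.61.
Convert at spot and invest in GBP: 500,000 × 0.7023 × 1.111600 = GBP 390,338.34.
The quoted forward overvalues USD, so borrow GBP, buy USD at spot, deposit the USD at 10.01%, and sell the proceeds forward at 0.7014.
Arbitrage profit = |403,357.61 − 390,338.34| = GBP 13,019.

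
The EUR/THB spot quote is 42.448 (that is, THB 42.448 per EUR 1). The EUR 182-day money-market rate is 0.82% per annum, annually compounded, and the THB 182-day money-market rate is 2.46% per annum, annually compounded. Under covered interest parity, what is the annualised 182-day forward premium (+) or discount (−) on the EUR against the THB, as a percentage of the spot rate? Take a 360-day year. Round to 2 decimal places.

T = 182/360 years.
No-arbitrage forward: 42.448 × 1.0123619 / 1.0041372 = 42.795684 THB/EUR.
Annualised premium = (F − S)/S × (1/T) = (42.795684 − 42.448)/42.448 ÷ (182/360) = 1.62%.

+1.62%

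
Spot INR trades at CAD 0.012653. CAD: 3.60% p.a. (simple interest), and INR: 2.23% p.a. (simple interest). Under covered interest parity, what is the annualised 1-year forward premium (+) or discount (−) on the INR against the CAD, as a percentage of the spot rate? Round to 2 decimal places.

+1.34%

T = 1 year.
F = S · g_CAD/g_INR = 0.012653 × 1.036000/1.022300 = 0.012822565.
(F − S)/S ÷ T = (0.012822565 − 0.012653)/0.012653/1 = 0.013401 → 1.34%.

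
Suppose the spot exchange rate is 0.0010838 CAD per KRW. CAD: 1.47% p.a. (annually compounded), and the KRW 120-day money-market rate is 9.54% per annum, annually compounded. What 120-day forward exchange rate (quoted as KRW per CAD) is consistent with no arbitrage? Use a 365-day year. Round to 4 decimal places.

T = 120/365 years.
CAD accumulates by (1 + 0.0147)^(120/365) = 1.004809227.
Growth of 1 KRW over T: (1 + 0.0954)^(120/365) = 1.030410356.
So F = 0.0010838 × 1.004809227 / 1.030410356 = 0.00105687238 (CAD/KRW).
Quoted the other way: 1/0.00105687238 = 946.1880 KRW per CAD.

946.1880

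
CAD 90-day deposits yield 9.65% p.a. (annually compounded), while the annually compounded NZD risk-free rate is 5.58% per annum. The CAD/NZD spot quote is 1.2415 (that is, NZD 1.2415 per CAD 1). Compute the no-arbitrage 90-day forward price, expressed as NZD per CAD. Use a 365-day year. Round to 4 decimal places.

1.2300

T = 90/365 years.
NZD accumulates by (1 + 0.0558)^(90/365) = 1.0134788.
Growth of 1 CAD over T: (1 + 0.0965)^(90/365) = 1.0229753.
CIP: F = S · (grow NZD)/(grow CAD) = 1.2415 × 1.0134788/1.0229753 = 1.229975 NZD per CAD.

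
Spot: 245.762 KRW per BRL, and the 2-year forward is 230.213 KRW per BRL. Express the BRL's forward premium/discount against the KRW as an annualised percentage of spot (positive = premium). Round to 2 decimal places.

-3.16%

T = 2 years.
Period premium: (230.213 − 245.762)/245.762 = -0.0632685.
Per annum: -0.0632685 / 2 = -0.031634 = -3.16%.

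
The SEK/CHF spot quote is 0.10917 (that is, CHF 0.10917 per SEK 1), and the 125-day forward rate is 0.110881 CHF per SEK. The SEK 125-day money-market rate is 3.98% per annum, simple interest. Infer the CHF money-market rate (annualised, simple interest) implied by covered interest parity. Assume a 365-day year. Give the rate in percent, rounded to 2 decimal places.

T = 125/365 years.
CIP gives F = S · g_CHF/g_SEK, so g_CHF/g_SEK = 0.110881/0.10917 = 1.0156728.
The SEK side grows by 1 + 0.0398×125/365 = 1.0136301.
So the CHF growth factor = 1.0295165.
r = (1.0295165 − 1)/(125/365) = 0.086188 → 8.62%.

8.62%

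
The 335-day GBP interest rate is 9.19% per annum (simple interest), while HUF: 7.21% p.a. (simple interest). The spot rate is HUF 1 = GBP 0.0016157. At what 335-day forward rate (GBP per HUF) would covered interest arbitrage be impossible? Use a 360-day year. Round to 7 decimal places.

0.0016436

T = 335/360 years.
GBP accumulates by 1 + 0.0919×335/360 = 1.0855181.
HUF growth factor: 1 + 0.0721×335/360 = 1.0670931.
So F = 0.0016157 × 1.0855181 / 1.0670931 = 0.001643598 (GBP/HUF).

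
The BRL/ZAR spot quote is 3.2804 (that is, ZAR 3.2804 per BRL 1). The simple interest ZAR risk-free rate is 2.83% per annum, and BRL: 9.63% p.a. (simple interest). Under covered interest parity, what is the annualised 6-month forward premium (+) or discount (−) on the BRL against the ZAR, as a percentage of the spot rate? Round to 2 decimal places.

-6.49%

T = 6/12 years.
No-arbitrage forward: 3.2804 × 1.014150 / 1.048150 = 3.1739900 ZAR/BRL.
Annualised premium = (F − S)/S × (1/T) = (3.1739900 − 3.2804)/3.2804 ÷ (6/12) = -6.49%.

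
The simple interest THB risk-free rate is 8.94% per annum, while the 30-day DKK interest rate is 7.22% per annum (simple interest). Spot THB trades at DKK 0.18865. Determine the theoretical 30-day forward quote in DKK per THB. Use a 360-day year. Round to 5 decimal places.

T = 30/360 years.
DKK growth factor: 1 + 0.0722×30/360 = 1.0060167.
THB accumulates by 1 + 0.0894×30/360 = 1.007450.
Forward (DKK per THB) = 0.18865 × 1.0060167 / 1.007450 = 0.1883816.

0.18838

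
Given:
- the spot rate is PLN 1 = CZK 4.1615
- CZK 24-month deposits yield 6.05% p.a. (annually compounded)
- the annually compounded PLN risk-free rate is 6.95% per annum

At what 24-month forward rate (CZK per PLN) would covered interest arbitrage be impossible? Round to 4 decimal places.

T = 2 years.
Growth of 1 CZK over T: (1 + 0.0605)^2 = 1.1246603.
Growth of 1 PLN over T: (1 + 0.0695)^2 = 1.1438303.
Forward (CZK per PLN) = 4.1615 × 1.1246603 / 1.1438303 = 4.091755.

4.0918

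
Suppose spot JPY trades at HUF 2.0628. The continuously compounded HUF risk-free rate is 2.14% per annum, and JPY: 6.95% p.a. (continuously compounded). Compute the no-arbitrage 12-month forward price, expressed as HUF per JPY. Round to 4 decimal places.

1.9659

T = 1 year.
HUF growth factor: e^(0.0214×1) = 1.0216306.
JPY growth factor: e^(0.0695×1) = 1.0719721.
CIP: F = S · (grow HUF)/(grow JPY) = 2.0628 × 1.0216306/1.0719721 = 1.965928 HUF per JPY.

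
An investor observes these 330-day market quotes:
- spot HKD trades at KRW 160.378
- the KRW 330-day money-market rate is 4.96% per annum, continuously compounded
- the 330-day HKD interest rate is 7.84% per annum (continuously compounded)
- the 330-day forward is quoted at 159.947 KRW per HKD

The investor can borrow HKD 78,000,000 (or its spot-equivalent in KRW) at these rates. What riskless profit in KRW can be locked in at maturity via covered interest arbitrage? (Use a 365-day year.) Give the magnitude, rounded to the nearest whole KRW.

T = 330/365 years.
Route A — deposit HKD, sell forward: 78,000,000 × 1.073454756626 × 159.947 = KRW 13,392,277,700.73.
Route B — convert at spot, deposit KRW: 78,000,000 × 160.378 × 1.045864520367 = KRW 13,083,225,483.70.
The quoted forward overvalues HKD, so borrow KRW, buy HKD at spot, deposit the HKD at 7.84%, and sell the proceeds forward at 159.947.
Profit = 13,392,277,700.73 − 13,083,225,483.70 = KRW 309,052,217.

KRW 309,052,217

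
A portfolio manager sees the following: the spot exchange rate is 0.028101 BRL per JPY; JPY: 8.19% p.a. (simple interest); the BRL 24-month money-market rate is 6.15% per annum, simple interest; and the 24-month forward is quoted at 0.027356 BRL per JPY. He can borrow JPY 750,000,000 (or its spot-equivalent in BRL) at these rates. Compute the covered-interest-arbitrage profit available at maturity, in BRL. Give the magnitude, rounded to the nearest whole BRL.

BRL 209,617

T = 2 years.
Keep in JPY, deliver into the forward: 750,000,000·1.163800·0.027356 = BRL 23,877,684.60.
Swap to BRL now, deposit: 750,000,000·0.028101·1.123000 = BRL 23,668,067.25.
The quoted forward overvalues JPY, so borrow BRL, buy JPY at spot, deposit the JPY at 8.19%, and sell the proceeds forward at 0.027356.
The gap between the two covered legs is BRL 209,617.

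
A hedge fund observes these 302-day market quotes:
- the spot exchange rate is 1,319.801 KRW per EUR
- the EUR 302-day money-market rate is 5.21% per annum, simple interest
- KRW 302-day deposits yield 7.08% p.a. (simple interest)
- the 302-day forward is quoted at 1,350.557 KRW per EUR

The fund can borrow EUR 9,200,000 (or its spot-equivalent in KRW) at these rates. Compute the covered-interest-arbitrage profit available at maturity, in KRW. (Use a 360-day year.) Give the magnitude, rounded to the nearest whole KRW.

KRW 104,845,165

T = 302/360 years.
Route A — deposit EUR, sell forward: 9,200,000 × 1.043706111111 × 1350.557 = KRW 12,968,178,267.59.
Route B — convert at spot, deposit KRW: 9,200,000 × 1319.801 × 1.059393333333 = KRW 12,863,333,102.68.
The quoted forward overvalues EUR, so borrow KRW, buy EUR at spot, deposit the EUR at 5.21%, and sell the proceeds forward at 1,350.557.
The gap between the two covered legs is KRW 104,845,165.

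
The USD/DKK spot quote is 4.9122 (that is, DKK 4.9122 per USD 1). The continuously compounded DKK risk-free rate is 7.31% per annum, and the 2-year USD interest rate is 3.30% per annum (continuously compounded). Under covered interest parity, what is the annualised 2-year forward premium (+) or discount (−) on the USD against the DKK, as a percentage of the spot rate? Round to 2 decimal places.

T = 2 years.
CIP forward (DKK per USD) = 4.9122 × 1.1574277/1.0682267 = 5.3223874.
Annualised premium = (F − S)/S × (1/T) = (5.3223874 − 4.9122)/4.9122 ÷ 2 = 4.18%.

+4.18%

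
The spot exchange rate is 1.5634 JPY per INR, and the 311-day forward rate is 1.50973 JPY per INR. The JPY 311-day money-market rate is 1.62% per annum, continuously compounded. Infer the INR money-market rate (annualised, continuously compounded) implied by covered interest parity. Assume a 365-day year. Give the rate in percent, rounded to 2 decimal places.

T = 311/365 years.
By CIP, F/S equals the JPY-to-INR growth ratio: 1.50973/1.5634 = 0.9656710.
The JPY side grows by e^(0.0162×311/365) = 1.013899.
So the INR growth factor = 1.0499425.
r = ln(1.0499425)/(311/365) = 0.057197 → 5.72%.

5.72%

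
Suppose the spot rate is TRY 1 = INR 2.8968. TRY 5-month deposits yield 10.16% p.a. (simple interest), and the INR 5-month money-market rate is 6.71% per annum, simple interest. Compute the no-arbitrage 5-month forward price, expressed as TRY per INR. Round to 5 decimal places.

T = 5/12 years.
INR growth factor: 1 + 0.0671×5/12 = 1.0279583.
TRY accumulates by 1 + 0.1016×5/12 = 1.0423333.
CIP: F = S · (grow INR)/(grow TRY) = 2.8968 × 1.0279583/1.0423333 = 2.856850 INR per TRY.
Invert for TRY per INR: 1 / 2.856850 = 0.35004.

0.35004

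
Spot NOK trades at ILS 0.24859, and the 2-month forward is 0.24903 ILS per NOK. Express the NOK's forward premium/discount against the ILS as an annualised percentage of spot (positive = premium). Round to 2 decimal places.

T = 2/12 years.
Period premium: (0.24903 − 0.24859)/0.24859 = 0.0017700.
Annualise by dividing by T: 0.0017700 / (2/12) = 0.010620 → 1.06%.

+1.06%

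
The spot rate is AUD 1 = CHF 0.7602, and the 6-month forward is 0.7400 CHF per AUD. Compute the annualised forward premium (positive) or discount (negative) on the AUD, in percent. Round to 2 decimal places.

T = 6/12 years.
Period premium: (0.7400 − 0.7602)/0.7602 = -0.0265720.
×(1/T) gives -5.31% p.a.

-5.31%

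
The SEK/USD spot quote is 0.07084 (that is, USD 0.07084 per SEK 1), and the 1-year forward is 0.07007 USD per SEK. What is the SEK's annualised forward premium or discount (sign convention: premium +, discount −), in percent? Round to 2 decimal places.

T = 1 year.
Period premium: (0.07007 − 0.07084)/0.07084 = -0.0108696.
×(1/T) gives -1.09% p.a.

-1.09%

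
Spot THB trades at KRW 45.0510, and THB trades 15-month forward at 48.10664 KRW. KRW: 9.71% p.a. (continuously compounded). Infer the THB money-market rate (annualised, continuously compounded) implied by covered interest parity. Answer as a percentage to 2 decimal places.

T = 15/12 years.
CIP gives F = S · g_KRW/g_THB, so g_KRW/g_THB = 48.10664/45.051 = 1.0678262.
KRW growth factor: e^(0.0971×15/12) = 1.1290482.
That pins the THB growth at 1.0573333.
Take logs: ln 1.0573333 / (15/12) = 0.044600, so 4.46%.

4.46%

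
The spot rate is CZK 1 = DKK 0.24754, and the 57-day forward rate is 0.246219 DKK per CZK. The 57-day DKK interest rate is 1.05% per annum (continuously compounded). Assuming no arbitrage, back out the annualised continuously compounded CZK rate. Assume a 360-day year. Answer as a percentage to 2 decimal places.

4.43%

T = 57/360 years.
CIP gives F = S · g_DKK/g_CZK, so g_DKK/g_CZK = 0.246219/0.24754 = 0.9946635.
DKK growth factor: e^(0.0105×57/360) = 1.0016639.
That pins the CZK growth at 1.007038.
r = ln(1.007038)/(57/360) = 0.044295 → 4.43%.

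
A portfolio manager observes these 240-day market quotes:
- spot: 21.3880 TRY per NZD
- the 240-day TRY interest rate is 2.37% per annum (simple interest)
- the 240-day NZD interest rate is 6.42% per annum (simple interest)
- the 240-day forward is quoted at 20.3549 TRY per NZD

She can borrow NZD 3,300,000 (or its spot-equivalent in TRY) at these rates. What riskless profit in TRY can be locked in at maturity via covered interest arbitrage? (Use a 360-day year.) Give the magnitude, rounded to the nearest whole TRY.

TRY 1,649,474

T = 240/360 years.
Invest the NZD and cover forward: 3,300,000 × 1.042800 × 20.3549 = TRY 70,046,096.08.
Convert at spot and invest in TRY: 3,300,000 × 21.3880 × 1.015800 = TRY 71,695,570.32.
The quoted forward undervalues NZD, so borrow NZD, convert to TRY at spot, deposit the TRY at 2.37%, and buy NZD forward at 20.3549 to cover the loan.
The gap between the two covered legs is TRY 1,649,474.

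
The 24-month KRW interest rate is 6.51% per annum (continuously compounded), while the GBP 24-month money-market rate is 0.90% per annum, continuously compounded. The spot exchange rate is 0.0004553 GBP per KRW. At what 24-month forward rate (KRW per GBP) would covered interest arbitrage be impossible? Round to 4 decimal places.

2457.1416

T = 2 years.
Growth of 1 GBP over T: e^(0.0090×2) = 1.0181629764.
Growth of 1 KRW over T: e^(0.0651×2) = 1.1390561718.
Forward (GBP per KRW) = 0.0004553 × 1.0181629764 / 1.1390561718 = 0.0004069769469.
Quoted the other way: 1/0.0004069769469 = 2457.1416 KRW per GBP.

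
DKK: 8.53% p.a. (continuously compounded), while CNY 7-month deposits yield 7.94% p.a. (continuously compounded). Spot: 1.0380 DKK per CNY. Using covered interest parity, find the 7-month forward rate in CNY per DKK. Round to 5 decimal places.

T = 7/12 years.
DKK accumulates by e^(0.0853×7/12) = 1.0510171.
CNY growth factor: e^(0.0794×7/12) = 1.047406.
Forward (DKK per CNY) = 1.038 × 1.0510171 / 1.047406 = 1.041579.
Quoted the other way: 1/1.041579 = 0.96008 CNY per DKK.

0.96008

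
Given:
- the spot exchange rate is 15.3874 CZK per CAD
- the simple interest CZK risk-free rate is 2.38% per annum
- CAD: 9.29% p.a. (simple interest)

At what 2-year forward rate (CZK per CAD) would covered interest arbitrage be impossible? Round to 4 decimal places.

13.5941

T = 2 years.
CZK accumulates by 1 + 0.0238×2 = 1.047600.
Growth of 1 CAD over T: 1 + 0.0929×2 = 1.185800.
So F = 15.3874 × 1.047600 / 1.185800 = 13.594063 (CZK/CAD).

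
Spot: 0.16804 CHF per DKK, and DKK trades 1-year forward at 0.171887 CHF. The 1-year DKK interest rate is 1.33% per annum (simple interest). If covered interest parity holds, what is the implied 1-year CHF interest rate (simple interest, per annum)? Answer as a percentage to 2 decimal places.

T = 1 year.
By CIP, F/S equals the CHF-to-DKK growth ratio: 0.171887/0.16804 = 1.0228934.
DKK growth factor: 1 + 0.0133×1 = 1.013300.
Hence g_CHF = 1.0364979.
(1.0364979 − 1)/T = 0.036498, i.e. 3.65%.

3.65%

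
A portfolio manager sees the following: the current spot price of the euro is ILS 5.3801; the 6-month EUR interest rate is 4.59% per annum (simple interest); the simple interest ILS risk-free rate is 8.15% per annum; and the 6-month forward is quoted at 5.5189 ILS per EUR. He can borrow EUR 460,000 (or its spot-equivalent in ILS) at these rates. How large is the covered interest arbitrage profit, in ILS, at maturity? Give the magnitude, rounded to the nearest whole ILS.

T = 6/12 years.
Invest the EUR and cover forward: 460,000 × 1.022950 × 5.5189 = ILS 2,596,957.03.
Convert at spot and invest in ILS: 460,000 × 5.3801 × 1.040750 = ILS 2,575,695.97.
The quoted forward overvalues EUR, so borrow ILS, buy EUR at spot, deposit the EUR at 4.59%, and sell the proceeds forward at 5.5189.
Profit = 2,596,957.03 − 2,575,695.97 = ILS 21,261.

ILS 21,261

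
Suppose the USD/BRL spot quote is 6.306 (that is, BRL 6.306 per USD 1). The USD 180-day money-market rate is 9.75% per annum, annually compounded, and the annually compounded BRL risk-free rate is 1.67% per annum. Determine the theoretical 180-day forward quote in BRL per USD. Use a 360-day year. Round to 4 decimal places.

T = 180/360 years.
Growth of 1 BRL over T: (1 + 0.0167)^(180/360) = 1.0083154.
USD accumulates by (1 + 0.0975)^(180/360) = 1.0476163.
Forward (BRL per USD) = 6.306 × 1.0083154 / 1.0476163 = 6.069433.

6.0694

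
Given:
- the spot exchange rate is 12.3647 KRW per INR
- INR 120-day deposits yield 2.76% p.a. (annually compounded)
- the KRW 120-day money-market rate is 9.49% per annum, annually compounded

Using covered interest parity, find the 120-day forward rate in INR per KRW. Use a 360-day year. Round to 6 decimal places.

0.079183

T = 120/360 years.
KRW accumulates by (1 + 0.0949)^(120/360) = 1.0306823.
Growth of 1 INR over T: (1 + 0.0276)^(120/360) = 1.0091166.
CIP: F = S · (grow KRW)/(grow INR) = 12.3647 × 1.0306823/1.0091166 = 12.62894 KRW per INR.
Invert for INR per KRW: 1 / 12.62894 = 0.079183.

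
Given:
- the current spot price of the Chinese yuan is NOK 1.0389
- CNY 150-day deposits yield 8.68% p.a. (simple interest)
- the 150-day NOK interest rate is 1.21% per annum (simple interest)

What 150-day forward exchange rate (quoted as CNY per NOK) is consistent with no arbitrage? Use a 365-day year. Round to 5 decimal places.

T = 150/365 years.
NOK growth factor: 1 + 0.0121×150/365 = 1.0049726.
Growth of 1 CNY over T: 1 + 0.0868×150/365 = 1.0356712.
So F = 1.0389 × 1.0049726 / 1.0356712 = 1.008106 (NOK/CNY).
Invert for CNY per NOK: 1 / 1.008106 = 0.99196.

0.99196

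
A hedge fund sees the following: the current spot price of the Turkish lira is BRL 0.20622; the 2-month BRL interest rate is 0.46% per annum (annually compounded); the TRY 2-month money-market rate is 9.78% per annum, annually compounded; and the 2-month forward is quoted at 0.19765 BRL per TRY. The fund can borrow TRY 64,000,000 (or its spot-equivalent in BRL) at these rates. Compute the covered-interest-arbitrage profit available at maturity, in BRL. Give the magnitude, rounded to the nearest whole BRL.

BRL 360,323

T = 2/12 years.
Invest the TRY and cover forward: 64,000,000 × 1.0156729146 × 0.19765 = BRL 12,847,856.10.
Convert at spot and invest in BRL: 64,000,000 × 0.20622 × 1.0007652013 = BRL 13,208,179.19.
The quoted forward undervalues TRY, so borrow TRY, convert to BRL at spot, deposit the BRL at 0.46%, and buy TRY forward at 0.19765 to cover the loan.
The gap between the two covered legs is BRL 360,323.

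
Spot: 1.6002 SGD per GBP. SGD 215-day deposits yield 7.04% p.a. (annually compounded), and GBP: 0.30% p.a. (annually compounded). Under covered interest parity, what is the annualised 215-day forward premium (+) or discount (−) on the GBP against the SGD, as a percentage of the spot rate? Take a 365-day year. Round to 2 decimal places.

T = 215/365 years.
CIP forward (SGD per GBP) = 1.6002 × 1.0408877/1.001766 = 1.6626922.
Annualised premium = (F − S)/S × (1/T) = (1.6626922 − 1.6002)/1.6002 ÷ (215/365) = 6.63%.

+6.63%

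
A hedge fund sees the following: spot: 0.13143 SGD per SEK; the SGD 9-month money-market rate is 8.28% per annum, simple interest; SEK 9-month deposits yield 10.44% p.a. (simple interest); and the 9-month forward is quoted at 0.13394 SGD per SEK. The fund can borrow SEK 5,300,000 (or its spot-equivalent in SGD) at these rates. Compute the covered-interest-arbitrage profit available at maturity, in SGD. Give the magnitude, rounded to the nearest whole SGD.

SGD 25,629

T = 9/12 years.
Invest the SEK and cover forward: 5,300,000 × 1.078300 × 0.13394 = SGD 765,465.76.
Convert at spot and invest in SGD: 5,300,000 × 0.13143 × 1.062100 = SGD 739,836.56.
The quoted forward overvalues SEK, so borrow SGD, buy SEK at spot, deposit the SEK at 10.44%, and sell the proceeds forward at 0.13394.
Arbitrage profit = |765,465.76 − 739,836.56| = SGD 25,629.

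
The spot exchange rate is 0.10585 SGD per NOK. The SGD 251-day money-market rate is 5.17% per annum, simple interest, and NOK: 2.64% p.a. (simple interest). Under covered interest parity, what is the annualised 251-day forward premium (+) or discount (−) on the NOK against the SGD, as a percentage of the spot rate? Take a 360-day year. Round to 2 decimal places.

T = 251/360 years.
No-arbitrage forward: 0.10585 × 1.0360464 / 1.0184067 = 0.10768342 SGD/NOK.
Annualised premium = (F − S)/S × (1/T) = (0.10768342 − 0.10585)/0.10585 ÷ (251/360) = 2.48%.

+2.48%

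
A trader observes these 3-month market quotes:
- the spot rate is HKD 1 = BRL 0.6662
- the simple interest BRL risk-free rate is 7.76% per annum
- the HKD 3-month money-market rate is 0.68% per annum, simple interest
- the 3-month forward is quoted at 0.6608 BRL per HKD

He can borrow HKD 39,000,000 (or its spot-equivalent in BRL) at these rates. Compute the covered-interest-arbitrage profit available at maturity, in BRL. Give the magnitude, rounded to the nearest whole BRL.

BRL 670,836

T = 3/12 years.
Route A — deposit HKD, sell forward: 39,000,000 × 1.001700 × 0.6608 = BRL 25,815,011.04.
Route B — convert at spot, deposit BRL: 39,000,000 × 0.6662 × 1.019400 = BRL 26,485,846.92.
The quoted forward undervalues HKD, so borrow HKD, convert to BRL at spot, deposit the BRL at 7.76%, and buy HKD forward at 0.6608 to cover the loan.
The gap between the two covered legs is BRL 670,836.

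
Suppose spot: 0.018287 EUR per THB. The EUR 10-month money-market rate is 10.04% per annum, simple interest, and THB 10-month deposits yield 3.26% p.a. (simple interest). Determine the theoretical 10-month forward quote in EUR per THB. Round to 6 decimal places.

0.019293

T = 10/12 years.
Growth of 1 EUR over T: 1 + 0.1004×10/12 = 1.0836667.
THB growth factor: 1 + 0.0326×10/12 = 1.0271667.
CIP: F = S · (grow EUR)/(grow THB) = 0.018287 × 1.0836667/1.0271667 = 0.01929289 EUR per THB.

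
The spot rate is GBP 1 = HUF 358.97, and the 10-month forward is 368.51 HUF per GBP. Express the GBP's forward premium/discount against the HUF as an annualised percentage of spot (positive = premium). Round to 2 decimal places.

T = 10/12 years.
GBP trades forward at +2.65760% vs spot over the period.
Per annum: 0.0265760 / (10/12) = 0.031891 = 3.19%.

+3.19%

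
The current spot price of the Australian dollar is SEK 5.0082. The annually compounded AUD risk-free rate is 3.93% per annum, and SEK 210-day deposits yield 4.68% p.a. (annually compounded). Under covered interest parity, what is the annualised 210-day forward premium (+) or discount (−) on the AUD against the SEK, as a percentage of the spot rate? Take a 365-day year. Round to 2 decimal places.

T = 210/365 years.
No-arbitrage forward: 5.0082 × 1.0266642 / 1.0224257 = 5.0289617 SEK/AUD.
Annualised premium = (F − S)/S × (1/T) = (5.0289617 − 5.0082)/5.0082 ÷ (210/365) = 0.72%.

+0.72%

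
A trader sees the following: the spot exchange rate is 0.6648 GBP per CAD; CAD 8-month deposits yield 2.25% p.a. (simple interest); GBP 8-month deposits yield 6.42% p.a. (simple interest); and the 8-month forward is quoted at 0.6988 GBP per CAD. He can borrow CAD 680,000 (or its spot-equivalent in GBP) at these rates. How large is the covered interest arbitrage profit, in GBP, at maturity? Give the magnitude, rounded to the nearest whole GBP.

T = 8/12 years.
Keep in CAD, deliver into the forward: 680,000·1.015000·0.6988 = GBP 482,311.76.
Swap to GBP now, deposit: 680,000·0.6648·1.042800 = GBP 471,412.34.
The quoted forward overvalues CAD, so borrow GBP, buy CAD at spot, deposit the CAD at 2.25%, and sell the proceeds forward at 0.6988.
Arbitrage profit = |482,311.76 − 471,412.34| = GBP 10,899.

GBP 10,899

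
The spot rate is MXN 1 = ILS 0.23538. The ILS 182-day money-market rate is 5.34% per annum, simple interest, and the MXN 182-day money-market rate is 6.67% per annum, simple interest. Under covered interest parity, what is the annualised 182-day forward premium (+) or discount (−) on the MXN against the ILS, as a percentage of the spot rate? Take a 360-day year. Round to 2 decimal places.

-1.29%

T = 182/360 years.
No-arbitrage forward: 0.23538 × 1.0269967 / 1.0337206 = 0.23384896 ILS/MXN.
(F − S)/S ÷ T = (0.23384896 − 0.23538)/0.23538/(182/360) = -0.012866 → -1.29%.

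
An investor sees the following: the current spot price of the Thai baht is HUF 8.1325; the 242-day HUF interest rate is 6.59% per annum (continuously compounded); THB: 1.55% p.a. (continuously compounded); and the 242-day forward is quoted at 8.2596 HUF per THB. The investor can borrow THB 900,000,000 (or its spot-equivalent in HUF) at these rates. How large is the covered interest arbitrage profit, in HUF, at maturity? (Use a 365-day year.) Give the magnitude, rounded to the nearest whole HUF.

T = 242/365 years.
Route A — deposit THB, sell forward: 900,000,000 × 1.010329699091 × 8.2596 = HUF 7,510,427,264.35.
Route B — convert at spot, deposit HUF: 900,000,000 × 8.1325 × 1.044661179542 = HUF 7,646,136,338.36.
The quoted forward undervalues THB, so borrow THB, convert to HUF at spot, deposit the HUF at 6.59%, and buy THB forward at 8.2596 to cover the loan.
The gap between the two covered legs is HUF 135,709,074.

HUF 135,709,074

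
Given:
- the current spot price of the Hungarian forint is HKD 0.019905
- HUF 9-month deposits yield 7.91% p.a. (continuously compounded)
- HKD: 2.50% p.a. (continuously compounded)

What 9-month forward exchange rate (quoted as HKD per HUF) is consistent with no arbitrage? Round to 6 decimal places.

T = 9/12 years.
HKD accumulates by e^(0.0250×9/12) = 1.0189269.
Growth of 1 HUF over T: e^(0.0791×9/12) = 1.061120.
So F = 0.019905 × 1.0189269 / 1.061120 = 0.01911352 (HKD/HUF).

0.019114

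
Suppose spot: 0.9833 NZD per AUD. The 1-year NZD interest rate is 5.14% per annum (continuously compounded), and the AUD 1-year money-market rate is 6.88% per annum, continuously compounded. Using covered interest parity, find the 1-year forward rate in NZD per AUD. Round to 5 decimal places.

0.96634

T = 1 year.
NZD growth factor: e^(0.0514×1) = 1.0527439.
AUD growth factor: e^(0.0688×1) = 1.0712219.
Forward (NZD per AUD) = 0.9833 × 1.0527439 / 1.0712219 = 0.9663386.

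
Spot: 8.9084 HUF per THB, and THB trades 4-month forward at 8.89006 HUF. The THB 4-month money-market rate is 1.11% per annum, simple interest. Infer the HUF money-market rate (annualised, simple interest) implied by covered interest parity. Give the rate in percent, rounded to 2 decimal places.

0.49%

T = 4/12 years.
F/S = 8.89006/8.9084 = 0.9979413 = (growth of HUF) / (growth of THB).
THB growth factor: 1 + 0.0111×4/12 = 1.003700.
That pins the HUF growth at 1.0016337.
r = (1.0016337 − 1)/(4/12) = 0.004901 → 0.49%.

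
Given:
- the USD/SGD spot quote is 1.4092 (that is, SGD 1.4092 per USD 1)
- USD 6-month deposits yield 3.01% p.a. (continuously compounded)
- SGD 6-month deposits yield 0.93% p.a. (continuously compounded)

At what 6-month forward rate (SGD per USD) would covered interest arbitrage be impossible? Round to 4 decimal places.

1.3946

T = 6/12 years.
SGD growth factor: e^(0.0093×6/12) = 1.0046608.
USD accumulates by e^(0.0301×6/12) = 1.0151638.
So F = 1.4092 × 1.0046608 / 1.0151638 = 1.394620 (SGD/USD).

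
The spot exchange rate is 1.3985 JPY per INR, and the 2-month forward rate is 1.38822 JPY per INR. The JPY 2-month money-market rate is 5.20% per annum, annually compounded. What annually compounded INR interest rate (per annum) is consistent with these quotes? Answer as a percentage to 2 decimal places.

9.96%

T = 2/12 years.
CIP gives F = S · g_JPY/g_INR, so g_JPY/g_INR = 1.38822/1.3985 = 0.9926493.
JPY growth factor: (1 + 0.0520)^(2/12) = 1.0084846.
So the INR growth factor = 1.0159526.
r = 1.0159526^(12/2) − 1 = 0.099615 → 9.96%.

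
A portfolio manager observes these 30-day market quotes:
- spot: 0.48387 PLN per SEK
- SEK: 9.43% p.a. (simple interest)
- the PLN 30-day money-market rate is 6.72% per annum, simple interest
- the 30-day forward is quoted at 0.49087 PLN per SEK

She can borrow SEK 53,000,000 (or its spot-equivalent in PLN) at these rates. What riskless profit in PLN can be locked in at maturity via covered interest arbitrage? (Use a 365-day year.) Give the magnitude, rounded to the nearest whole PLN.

T = 30/365 years.
Keep in SEK, deliver into the forward: 53,000,000·1.0077506849·0.49087 = PLN 26,217,752.67.
Swap to PLN now, deposit: 53,000,000·0.48387·1.0055232877 = PLN 25,786,755.32.
The quoted forward overvalues SEK, so borrow PLN, buy SEK at spot, deposit the SEK at 9.43%, and sell the proceeds forward at 0.49087.
The gap between the two covered legs is PLN 430,997.

PLN 430,997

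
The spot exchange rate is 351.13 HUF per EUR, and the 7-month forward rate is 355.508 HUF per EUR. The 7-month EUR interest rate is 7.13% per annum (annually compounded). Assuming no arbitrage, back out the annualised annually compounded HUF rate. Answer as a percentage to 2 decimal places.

9.43%

T = 7/12 years.
CIP gives F = S · g_HUF/g_EUR, so g_HUF/g_EUR = 355.508/351.13 = 1.0124683.
The EUR side grows by (1 + 0.0713)^(7/12) = 1.0409938.
Hence g_HUF = 1.0539732.
Annualise: 1.0539732^(12/7) − 1 = 0.094300 = 9.43%.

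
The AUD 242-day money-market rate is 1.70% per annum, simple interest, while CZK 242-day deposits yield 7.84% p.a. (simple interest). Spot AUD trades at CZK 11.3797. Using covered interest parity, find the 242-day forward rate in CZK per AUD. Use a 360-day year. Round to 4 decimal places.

11.8441

T = 242/360 years.
CZK accumulates by 1 + 0.0784×242/360 = 1.05270222.
Growth of 1 AUD over T: 1 + 0.0170×242/360 = 1.01142778.
Forward (CZK per AUD) = 11.3797 × 1.05270222 / 1.01142778 = 11.844084.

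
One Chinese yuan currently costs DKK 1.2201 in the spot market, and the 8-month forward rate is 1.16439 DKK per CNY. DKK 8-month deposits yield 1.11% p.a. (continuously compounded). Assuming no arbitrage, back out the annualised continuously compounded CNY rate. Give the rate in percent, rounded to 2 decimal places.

T = 8/12 years.
F/S = 1.16439/1.2201 = 0.9543398 = (growth of DKK) / (growth of CNY).
DKK growth factor: e^(0.0111×8/12) = 1.0074274.
So the CNY growth factor = 1.0556276.
Take logs: ln 1.0556276 / (8/12) = 0.081203, so 8.12%.

8.12%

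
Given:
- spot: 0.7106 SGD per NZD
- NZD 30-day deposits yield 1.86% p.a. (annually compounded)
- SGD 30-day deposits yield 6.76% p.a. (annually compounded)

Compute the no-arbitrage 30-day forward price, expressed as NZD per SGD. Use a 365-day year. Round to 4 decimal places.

T = 30/365 years.
Growth of 1 SGD over T: (1 + 0.0676)^(30/365) = 1.0053909.
Growth of 1 NZD over T: (1 + 0.0186)^(30/365) = 1.0015159.
CIP: F = S · (grow SGD)/(grow NZD) = 0.7106 × 1.0053909/1.0015159 = 0.7133494 SGD per NZD.
Quoted the other way: 1/0.7133494 = 1.4018 NZD per SGD.

1.4018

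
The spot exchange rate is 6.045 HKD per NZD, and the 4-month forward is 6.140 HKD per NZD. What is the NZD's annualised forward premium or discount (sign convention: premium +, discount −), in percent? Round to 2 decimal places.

+4.71%

T = 4/12 years.
Period premium: (6.140 − 6.045)/6.045 = 0.0157155.
Per annum: 0.0157155 / (4/12) = 0.047147 = 4.71%.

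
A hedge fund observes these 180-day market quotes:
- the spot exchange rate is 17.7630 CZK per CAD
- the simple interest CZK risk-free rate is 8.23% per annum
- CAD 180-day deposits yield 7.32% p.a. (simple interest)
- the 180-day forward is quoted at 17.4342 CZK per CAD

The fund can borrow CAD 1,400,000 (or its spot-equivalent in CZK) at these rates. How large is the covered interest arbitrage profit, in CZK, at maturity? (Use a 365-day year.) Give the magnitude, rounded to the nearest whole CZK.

T = 180/365 years.
Keep in CAD, deliver into the forward: 1,400,000·1.0360986301·17.4342 = CZK 25,288,971.03.
Swap to CZK now, deposit: 1,400,000·17.7630·1.0405863014 = CZK 25,877,508.26.
The quoted forward undervalues CAD, so borrow CAD, convert to CZK at spot, deposit the CZK at 8.23%, and buy CAD forward at 17.4342 to cover the loan.
Arbitrage profit = |25,288,971.03 − 25,877,508.26| = CZK 588,537.

CZK 588,537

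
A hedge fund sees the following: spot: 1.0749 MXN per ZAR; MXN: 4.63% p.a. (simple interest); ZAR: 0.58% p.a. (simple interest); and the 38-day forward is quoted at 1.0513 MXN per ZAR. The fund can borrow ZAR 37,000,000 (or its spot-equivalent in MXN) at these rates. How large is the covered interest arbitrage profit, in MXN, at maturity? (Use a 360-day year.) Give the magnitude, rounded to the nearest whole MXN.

T = 38/360 years.
Keep in ZAR, deliver into the forward: 37,000,000·1.0006122222·1.0513 = MXN 38,921,914.28.
Swap to MXN now, deposit: 37,000,000·1.0749·1.0048872222 = MXN 39,965,671.18.
The quoted forward undervalues ZAR, so borrow ZAR, convert to MXN at spot, deposit the MXN at 4.63%, and buy ZAR forward at 1.0513 to cover the loan.
Profit = 39,965,671.18 − 38,921,914.28 = MXN 1,043,757.

MXN 1,043,757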